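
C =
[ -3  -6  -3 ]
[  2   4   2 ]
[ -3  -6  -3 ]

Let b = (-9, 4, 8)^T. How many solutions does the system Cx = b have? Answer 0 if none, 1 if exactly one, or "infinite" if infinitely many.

Row reduce the augmented matrix [C | b].
R2 ← R2 + (2/3)·R1: [0, 0, 0, -2]
R3 ← R3 − R1: [0, 0, 0, 17]
R3 ← R3 + (17/2)·R2: [0, 0, 0, 0]
The echelon form has 2 nonzero rows; the last pivot sits in the augmented column, so rank(C) = 1 but rank([C|b]) = 2.
Since the ranks differ, the system is inconsistent.
It has no solutions.

0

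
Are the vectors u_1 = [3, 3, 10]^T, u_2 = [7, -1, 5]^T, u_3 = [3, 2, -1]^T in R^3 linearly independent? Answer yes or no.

yes

Form the matrix with these vectors as rows and row reduce.
R2 ← R2 − (7/3)·R1: [0, -8, -55/3]
R3 ← R3 − R1: [0, -1, -11]
R3 ← R3 − (1/8)·R2: [0, 0, -209/24]
3 nonzero rows, so the 3 vectors span a space of dimension 3.
Since 3 = 3, the vectors are linearly independent.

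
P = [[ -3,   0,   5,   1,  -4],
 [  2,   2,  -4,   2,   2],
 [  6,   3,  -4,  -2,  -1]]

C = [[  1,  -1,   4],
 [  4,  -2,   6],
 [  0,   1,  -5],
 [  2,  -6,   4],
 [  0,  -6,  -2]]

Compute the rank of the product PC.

First compute PC:
[[ -1,  26, -25],
 [ 14, -34,  44],
 [ 14,   2,  56]]
Now row reduce the product.
R2 ← R2 + (14)·R1: [0, 330, -306]
R3 ← R3 + (14)·R1: [0, 366, -294]
R3 ← R3 − (61/55)·R2: [0, 0, 2496/55]
3 nonzero rows, so rank(PC) = 3.

3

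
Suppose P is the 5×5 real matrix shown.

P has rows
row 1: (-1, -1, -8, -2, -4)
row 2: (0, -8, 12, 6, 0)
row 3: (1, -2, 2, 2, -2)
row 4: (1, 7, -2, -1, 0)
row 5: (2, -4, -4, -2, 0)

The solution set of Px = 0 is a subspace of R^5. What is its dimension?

Row reduce to echelon form.
R3 ← R3 + R1: [0, -3, -6, 0, -6]
R4 ← R4 + R1: [0, 6, -10, -3, -4]
R5 ← R5 + (2)·R1: [0, -6, -20, -6, -8]
R3 ← R3 − (3/8)·R2: [0, 0, -21/2, -9/4, -6]
R4 ← R4 + (3/4)·R2: [0, 0, -1, 3/2, -4]
R5 ← R5 − (3/4)·R2: [0, 0, -29, -21/2, -8]
R4 ← R4 − (2/21)·R3: [0, 0, 0, 12/7, -24/7]
R5 ← R5 − (58/21)·R3: [0, 0, 0, -30/7, 60/7]
R5 ← R5 + (5/2)·R4: [0, 0, 0, 0, 0]
4 nonzero rows, so rank(P) = 4.
P has 5 columns; by rank–nullity, nullity = 5 − 4 = 1.

1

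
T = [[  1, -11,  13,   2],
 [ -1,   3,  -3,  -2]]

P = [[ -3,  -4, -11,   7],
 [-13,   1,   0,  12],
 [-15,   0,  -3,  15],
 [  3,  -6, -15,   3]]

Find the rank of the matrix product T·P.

2

First compute TP:
[[-49, -27, -80,  76],
 [  3,  19,  50, -22]]
Now row reduce the product.
R2 ← R2 + (3/49)·R1: [0, 850/49, 2210/49, -850/49]
2 nonzero rows, so rank(TP) = 2.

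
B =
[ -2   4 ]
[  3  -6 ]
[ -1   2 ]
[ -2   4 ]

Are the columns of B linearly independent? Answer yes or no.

no

Row reduce B to echelon form.
R2 ← R2 + (3/2)·R1: [0, 0]
R3 ← R3 − (1/2)·R1: [0, 0]
R4 ← R4 − R1: [0, 0]
1 pivot among 2 columns.
Only 1 < 2 pivot columns, so the columns are linearly dependent.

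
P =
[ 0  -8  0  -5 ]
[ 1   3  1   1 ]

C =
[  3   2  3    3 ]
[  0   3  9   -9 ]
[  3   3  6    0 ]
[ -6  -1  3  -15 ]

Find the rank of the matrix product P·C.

2

First compute PC:
[[ 30, -19, -87, 147],
 [  0,  13,  39, -39]]
Now row reduce the product.
2 nonzero rows, so rank(PC) = 2.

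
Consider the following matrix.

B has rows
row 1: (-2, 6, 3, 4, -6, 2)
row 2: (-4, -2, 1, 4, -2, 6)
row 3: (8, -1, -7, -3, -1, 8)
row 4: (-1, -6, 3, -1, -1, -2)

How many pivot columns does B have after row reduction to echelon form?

4

Row reduce to echelon form.
R2 ← R2 − (2)·R1: [0, -14, -5, -4, 10, 2]
R3 ← R3 + (4)·R1: [0, 23, 5, 13, -25, 16]
R4 ← R4 − (1/2)·R1: [0, -9, 3/2, -3, 2, -3]
R3 ← R3 + (23/14)·R2: [0, 0, -45/14, 45/7, -60/7, 135/7]
R4 ← R4 − (9/14)·R2: [0, 0, 33/7, -3/7, -31/7, -30/7]
R4 ← R4 + (22/15)·R3: [0, 0, 0, 9, -17, 24]
Echelon form has 4 nonzero rows, so rank(B) = 4.
Each nonzero row contributes one pivot column: 4 pivot columns.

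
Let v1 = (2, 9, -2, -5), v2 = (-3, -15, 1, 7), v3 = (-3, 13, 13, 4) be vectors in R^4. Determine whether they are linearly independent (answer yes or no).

yes

Form the matrix with these vectors as rows and row reduce.
R2 ← R2 + (3/2)·R1: [0, -3/2, -2, -1/2]
R3 ← R3 + (3/2)·R1: [0, 53/2, 10, -7/2]
R3 ← R3 + (53/3)·R2: [0, 0, -76/3, -37/3]
3 nonzero rows, so the 3 vectors span a space of dimension 3.
Since 3 = 3, the vectors are linearly independent.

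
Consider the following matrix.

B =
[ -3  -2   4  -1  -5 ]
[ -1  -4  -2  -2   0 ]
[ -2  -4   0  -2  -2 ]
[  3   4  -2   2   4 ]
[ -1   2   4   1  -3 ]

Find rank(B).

2

Row reduce to echelon form.
R2 ← R2 − (1/3)·R1: [0, -10/3, -10/3, -5/3, 5/3]
R3 ← R3 − (2/3)·R1: [0, -8/3, -8/3, -4/3, 4/3]
R4 ← R4 + R1: [0, 2, 2, 1, -1]
R5 ← R5 − (1/3)·R1: [0, 8/3, 8/3, 4/3, -4/3]
R3 ← R3 − (4/5)·R2: [0, 0, 0, 0, 0]
R4 ← R4 + (3/5)·R2: [0, 0, 0, 0, 0]
R5 ← R5 + (4/5)·R2: [0, 0, 0, 0, 0]
Echelon form has 2 nonzero rows, so rank(B) = 2.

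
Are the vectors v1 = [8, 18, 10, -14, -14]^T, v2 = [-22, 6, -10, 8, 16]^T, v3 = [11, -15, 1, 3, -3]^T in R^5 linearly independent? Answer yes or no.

Form the matrix with these vectors as rows and row reduce.
R2 ← R2 + (11/4)·R1: [0, 111/2, 35/2, -61/2, -45/2]
R3 ← R3 − (11/8)·R1: [0, -159/4, -51/4, 89/4, 65/4]
R3 ← R3 + (53/74)·R2: [0, 0, -8/37, 15/37, 5/37]
3 nonzero rows, so the 3 vectors span a space of dimension 3.
Since 3 = 3, the vectors are linearly independent.

yes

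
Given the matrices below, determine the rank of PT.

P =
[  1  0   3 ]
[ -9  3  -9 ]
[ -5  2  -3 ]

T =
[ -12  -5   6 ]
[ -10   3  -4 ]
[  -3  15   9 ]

2

First compute PT:
[[-21,  40,  33],
 [105, -81, -147],
 [ 49, -14, -65]]
Now row reduce the product.
R2 ← R2 + (5)·R1: [0, 119, 18]
R3 ← R3 + (7/3)·R1: [0, 238/3, 12]
R3 ← R3 − (2/3)·R2: [0, 0, 0]
2 nonzero rows, so rank(PT) = 2.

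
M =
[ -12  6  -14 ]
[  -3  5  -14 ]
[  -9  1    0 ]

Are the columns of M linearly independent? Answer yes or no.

no

Row reduce M to echelon form.
R2 ← R2 − (1/4)·R1: [0, 7/2, -21/2]
R3 ← R3 − (3/4)·R1: [0, -7/2, 21/2]
R3 ← R3 + R2: [0, 0, 0]
2 pivots among 3 columns.
Only 2 < 3 pivot columns, so the columns are linearly dependent.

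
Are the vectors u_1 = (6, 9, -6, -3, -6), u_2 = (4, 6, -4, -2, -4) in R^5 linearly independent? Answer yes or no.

Form the matrix with these vectors as rows and row reduce.
R2 ← R2 − (2/3)·R1: [0, 0, 0, 0, 0]
1 nonzero row, so the 2 vectors span a space of dimension 1.
Since 1 < 2, the vectors are linearly dependent.

no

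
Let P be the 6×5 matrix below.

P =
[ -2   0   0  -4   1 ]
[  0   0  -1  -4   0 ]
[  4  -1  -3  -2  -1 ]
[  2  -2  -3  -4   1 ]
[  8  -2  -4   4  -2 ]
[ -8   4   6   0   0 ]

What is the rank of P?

Row reduce to echelon form.
R3 ← R3 + (2)·R1: [0, -1, -3, -10, 1]
R4 ← R4 + R1: [0, -2, -3, -8, 2]
R5 ← R5 + (4)·R1: [0, -2, -4, -12, 2]
R6 ← R6 − (4)·R1: [0, 4, 6, 16, -4]
Swap R2 ↔ R3
R4 ← R4 − (2)·R2: [0, 0, 3, 12, 0]
R5 ← R5 − (2)·R2: [0, 0, 2, 8, 0]
R6 ← R6 + (4)·R2: [0, 0, -6, -24, 0]
R4 ← R4 + (3)·R3: [0, 0, 0, 0, 0]
R5 ← R5 + (2)·R3: [0, 0, 0, 0, 0]
R6 ← R6 − (6)·R3: [0, 0, 0, 0, 0]
Echelon form has 3 nonzero rows, so rank(P) = 3.

3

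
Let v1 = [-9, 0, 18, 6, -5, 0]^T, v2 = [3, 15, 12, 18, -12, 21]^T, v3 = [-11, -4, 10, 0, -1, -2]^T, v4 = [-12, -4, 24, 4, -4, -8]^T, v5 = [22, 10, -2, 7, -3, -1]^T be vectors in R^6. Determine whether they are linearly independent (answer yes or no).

Form the matrix with these vectors as rows and row reduce.
R2 ← R2 + (1/3)·R1: [0, 15, 18, 20, -41/3, 21]
R3 ← R3 − (11/9)·R1: [0, -4, -12, -22/3, 46/9, -2]
R4 ← R4 − (4/3)·R1: [0, -4, 0, -4, 8/3, -8]
R5 ← R5 + (22/9)·R1: [0, 10, 42, 65/3, -137/9, -1]
R3 ← R3 + (4/15)·R2: [0, 0, -36/5, -2, 22/15, 18/5]
R4 ← R4 + (4/15)·R2: [0, 0, 24/5, 4/3, -44/45, -12/5]
R5 ← R5 − (2/3)·R2: [0, 0, 30, 25/3, -55/9, -15]
R4 ← R4 + (2/3)·R3: [0, 0, 0, 0, 0, 0]
R5 ← R5 + (25/6)·R3: [0, 0, 0, 0, 0, 0]
3 nonzero rows, so the 5 vectors span a space of dimension 3.
Since 3 < 5, the vectors are linearly dependent.

no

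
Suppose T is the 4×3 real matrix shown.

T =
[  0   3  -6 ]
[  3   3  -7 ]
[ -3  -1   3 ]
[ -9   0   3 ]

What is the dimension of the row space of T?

Row reduce to echelon form.
Swap R1 ↔ R2
R3 ← R3 + R1: [0, 2, -4]
R4 ← R4 + (3)·R1: [0, 9, -18]
R3 ← R3 − (2/3)·R2: [0, 0, 0]
R4 ← R4 − (3)·R2: [0, 0, 0]
Echelon form has 2 nonzero rows, so rank(T) = 2.
The row space has dimension equal to the rank: 2.

2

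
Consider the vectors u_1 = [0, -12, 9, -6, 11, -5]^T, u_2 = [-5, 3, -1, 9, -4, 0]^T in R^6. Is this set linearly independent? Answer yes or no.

Form the matrix with these vectors as rows and row reduce.
Swap R1 ↔ R2
2 nonzero rows, so the 2 vectors span a space of dimension 2.
Since 2 = 2, the vectors are linearly independent.

yes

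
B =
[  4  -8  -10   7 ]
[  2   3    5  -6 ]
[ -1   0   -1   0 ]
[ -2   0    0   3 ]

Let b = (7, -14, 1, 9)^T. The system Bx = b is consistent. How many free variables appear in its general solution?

Row reduce the augmented matrix [B | b].
R2 ← R2 − (1/2)·R1: [0, 7, 10, -19/2, -35/2]
R3 ← R3 + (1/4)·R1: [0, -2, -7/2, 7/4, 11/4]
R4 ← R4 + (1/2)·R1: [0, -4, -5, 13/2, 25/2]
R3 ← R3 + (2/7)·R2: [0, 0, -9/14, -27/28, -9/4]
R4 ← R4 + (4/7)·R2: [0, 0, 5/7, 15/14, 5/2]
R4 ← R4 + (10/9)·R3: [0, 0, 0, 0, 0]
The echelon form has 3 nonzero rows, and every pivot lies in the first 4 columns, so rank(B) = rank([B|b]) = 3.
The system is consistent.
Free variables = (unknowns) − (rank) = 4 − 3 = 1.

1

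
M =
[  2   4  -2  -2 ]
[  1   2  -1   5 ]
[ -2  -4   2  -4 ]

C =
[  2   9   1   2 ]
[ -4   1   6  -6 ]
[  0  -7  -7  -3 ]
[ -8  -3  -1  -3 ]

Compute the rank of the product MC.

First compute MC:
[[  4,  42,  42,  -8],
 [-46,   3,  15, -22],
 [ 44, -24, -36,  26]]
Now row reduce the product.
R2 ← R2 + (23/2)·R1: [0, 486, 498, -114]
R3 ← R3 − (11)·R1: [0, -486, -498, 114]
R3 ← R3 + R2: [0, 0, 0, 0]
2 nonzero rows, so rank(MC) = 2.

2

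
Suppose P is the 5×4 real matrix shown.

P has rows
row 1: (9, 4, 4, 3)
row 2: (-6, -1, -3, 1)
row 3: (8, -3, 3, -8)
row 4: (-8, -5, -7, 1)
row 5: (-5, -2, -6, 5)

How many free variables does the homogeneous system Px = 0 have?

Row reduce to echelon form.
R2 ← R2 + (2/3)·R1: [0, 5/3, -1/3, 3]
R3 ← R3 − (8/9)·R1: [0, -59/9, -5/9, -32/3]
R4 ← R4 + (8/9)·R1: [0, -13/9, -31/9, 11/3]
R5 ← R5 + (5/9)·R1: [0, 2/9, -34/9, 20/3]
R3 ← R3 + (59/15)·R2: [0, 0, -28/15, 17/15]
R4 ← R4 + (13/15)·R2: [0, 0, -56/15, 94/15]
R5 ← R5 − (2/15)·R2: [0, 0, -56/15, 94/15]
R4 ← R4 − (2)·R3: [0, 0, 0, 4]
R5 ← R5 − (2)·R3: [0, 0, 0, 4]
R5 ← R5 − R4: [0, 0, 0, 0]
4 nonzero rows, so rank(P) = 4.
P has 4 columns; by rank–nullity, nullity = 4 − 4 = 0.

0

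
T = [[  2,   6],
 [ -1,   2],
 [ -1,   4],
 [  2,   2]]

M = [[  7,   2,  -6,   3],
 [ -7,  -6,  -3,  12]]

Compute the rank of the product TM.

2

First compute TM:
[[-28, -32, -30,  78],
 [-21, -14,   0,  21],
 [-35, -26,  -6,  45],
 [  0,  -8, -18,  30]]
Now row reduce the product.
R2 ← R2 − (3/4)·R1: [0, 10, 45/2, -75/2]
R3 ← R3 − (5/4)·R1: [0, 14, 63/2, -105/2]
R3 ← R3 − (7/5)·R2: [0, 0, 0, 0]
R4 ← R4 + (4/5)·R2: [0, 0, 0, 0]
2 nonzero rows, so rank(TM) = 2.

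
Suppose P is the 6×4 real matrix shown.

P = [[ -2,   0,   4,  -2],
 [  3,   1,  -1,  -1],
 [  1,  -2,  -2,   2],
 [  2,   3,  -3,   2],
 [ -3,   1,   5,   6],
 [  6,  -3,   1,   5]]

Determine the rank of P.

4

Row reduce to echelon form.
R2 ← R2 + (3/2)·R1: [0, 1, 5, -4]
R3 ← R3 + (1/2)·R1: [0, -2, 0, 1]
R4 ← R4 + R1: [0, 3, 1, 0]
R5 ← R5 − (3/2)·R1: [0, 1, -1, 9]
R6 ← R6 + (3)·R1: [0, -3, 13, -1]
R3 ← R3 + (2)·R2: [0, 0, 10, -7]
R4 ← R4 − (3)·R2: [0, 0, -14, 12]
R5 ← R5 − R2: [0, 0, -6, 13]
R6 ← R6 + (3)·R2: [0, 0, 28, -13]
R4 ← R4 + (7/5)·R3: [0, 0, 0, 11/5]
R5 ← R5 + (3/5)·R3: [0, 0, 0, 44/5]
R6 ← R6 − (14/5)·R3: [0, 0, 0, 33/5]
R5 ← R5 − (4)·R4: [0, 0, 0, 0]
R6 ← R6 − (3)·R4: [0, 0, 0, 0]
Echelon form has 4 nonzero rows, so rank(P) = 4.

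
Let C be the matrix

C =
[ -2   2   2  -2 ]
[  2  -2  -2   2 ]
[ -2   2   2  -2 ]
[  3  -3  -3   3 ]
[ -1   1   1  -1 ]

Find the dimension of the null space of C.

Row reduce to echelon form.
R2 ← R2 + R1: [0, 0, 0, 0]
R3 ← R3 − R1: [0, 0, 0, 0]
R4 ← R4 + (3/2)·R1: [0, 0, 0, 0]
R5 ← R5 − (1/2)·R1: [0, 0, 0, 0]
1 nonzero row, so rank(C) = 1.
C has 4 columns; by rank–nullity, nullity = 4 − 1 = 3.

3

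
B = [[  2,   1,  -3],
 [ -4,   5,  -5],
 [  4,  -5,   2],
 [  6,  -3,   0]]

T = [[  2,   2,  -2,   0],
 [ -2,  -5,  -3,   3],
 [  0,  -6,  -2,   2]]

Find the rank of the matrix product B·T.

3

First compute BT:
[[  2,  17,  -1,  -3],
 [-18,  -3,   3,   5],
 [ 18,  21,   3, -11],
 [ 18,  27,  -3,  -9]]
Now row reduce the product.
R2 ← R2 + (9)·R1: [0, 150, -6, -22]
R3 ← R3 − (9)·R1: [0, -132, 12, 16]
R4 ← R4 − (9)·R1: [0, -126, 6, 18]
R3 ← R3 + (22/25)·R2: [0, 0, 168/25, -84/25]
R4 ← R4 + (21/25)·R2: [0, 0, 24/25, -12/25]
R4 ← R4 − (1/7)·R3: [0, 0, 0, 0]
3 nonzero rows, so rank(BT) = 3.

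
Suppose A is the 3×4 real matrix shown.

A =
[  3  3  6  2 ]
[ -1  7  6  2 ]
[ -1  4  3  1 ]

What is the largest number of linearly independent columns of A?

2

Row reduce to echelon form.
R2 ← R2 + (1/3)·R1: [0, 8, 8, 8/3]
R3 ← R3 + (1/3)·R1: [0, 5, 5, 5/3]
R3 ← R3 − (5/8)·R2: [0, 0, 0, 0]
Echelon form has 2 nonzero rows, so rank(A) = 2.
The rank gives the maximum number of linearly independent columns: 2.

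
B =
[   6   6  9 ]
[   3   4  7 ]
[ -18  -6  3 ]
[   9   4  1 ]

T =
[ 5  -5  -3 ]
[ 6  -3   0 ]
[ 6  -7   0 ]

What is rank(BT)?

First compute BT:
[[120, -111, -18],
 [ 81, -76,  -9],
 [-108,  87,  54],
 [ 75, -64, -27]]
Now row reduce the product.
R2 ← R2 − (27/40)·R1: [0, -43/40, 63/20]
R3 ← R3 + (9/10)·R1: [0, -129/10, 189/5]
R4 ← R4 − (5/8)·R1: [0, 43/8, -63/4]
R3 ← R3 − (12)·R2: [0, 0, 0]
R4 ← R4 + (5)·R2: [0, 0, 0]
2 nonzero rows, so rank(BT) = 2.

2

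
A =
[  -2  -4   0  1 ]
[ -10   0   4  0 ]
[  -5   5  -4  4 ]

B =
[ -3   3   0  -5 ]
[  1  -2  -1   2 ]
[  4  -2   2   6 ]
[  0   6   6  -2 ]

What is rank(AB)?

2

First compute AB:
[[  2,   8,  10,   0],
 [ 46, -38,   8,  74],
 [  4,   7,  11,   3]]
Now row reduce the product.
R2 ← R2 − (23)·R1: [0, -222, -222, 74]
R3 ← R3 − (2)·R1: [0, -9, -9, 3]
R3 ← R3 − (3/74)·R2: [0, 0, 0, 0]
2 nonzero rows, so rank(AB) = 2.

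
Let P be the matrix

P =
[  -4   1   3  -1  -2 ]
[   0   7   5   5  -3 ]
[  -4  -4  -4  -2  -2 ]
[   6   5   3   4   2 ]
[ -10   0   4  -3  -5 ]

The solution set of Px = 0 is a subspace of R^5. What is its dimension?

2

Row reduce to echelon form.
R3 ← R3 − R1: [0, -5, -7, -1, 0]
R4 ← R4 + (3/2)·R1: [0, 13/2, 15/2, 5/2, -1]
R5 ← R5 − (5/2)·R1: [0, -5/2, -7/2, -1/2, 0]
R3 ← R3 + (5/7)·R2: [0, 0, -24/7, 18/7, -15/7]
R4 ← R4 − (13/14)·R2: [0, 0, 20/7, -15/7, 25/14]
R5 ← R5 + (5/14)·R2: [0, 0, -12/7, 9/7, -15/14]
R4 ← R4 + (5/6)·R3: [0, 0, 0, 0, 0]
R5 ← R5 − (1/2)·R3: [0, 0, 0, 0, 0]
3 nonzero rows, so rank(P) = 3.
P has 5 columns; by rank–nullity, nullity = 5 − 3 = 2.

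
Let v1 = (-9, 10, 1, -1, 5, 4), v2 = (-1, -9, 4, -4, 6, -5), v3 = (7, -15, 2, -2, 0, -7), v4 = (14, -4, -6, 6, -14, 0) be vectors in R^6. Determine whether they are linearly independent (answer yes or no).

Form the matrix with these vectors as rows and row reduce.
R2 ← R2 − (1/9)·R1: [0, -91/9, 35/9, -35/9, 49/9, -49/9]
R3 ← R3 + (7/9)·R1: [0, -65/9, 25/9, -25/9, 35/9, -35/9]
R4 ← R4 + (14/9)·R1: [0, 104/9, -40/9, 40/9, -56/9, 56/9]
R3 ← R3 − (5/7)·R2: [0, 0, 0, 0, 0, 0]
R4 ← R4 + (8/7)·R2: [0, 0, 0, 0, 0, 0]
2 nonzero rows, so the 4 vectors span a space of dimension 2.
Since 2 < 4, the vectors are linearly dependent.

no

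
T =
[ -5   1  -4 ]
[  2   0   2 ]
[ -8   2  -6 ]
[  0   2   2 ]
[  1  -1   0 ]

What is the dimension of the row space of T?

2

Row reduce to echelon form.
R2 ← R2 + (2/5)·R1: [0, 2/5, 2/5]
R3 ← R3 − (8/5)·R1: [0, 2/5, 2/5]
R5 ← R5 + (1/5)·R1: [0, -4/5, -4/5]
R3 ← R3 − R2: [0, 0, 0]
R4 ← R4 − (5)·R2: [0, 0, 0]
R5 ← R5 + (2)·R2: [0, 0, 0]
Echelon form has 2 nonzero rows, so rank(T) = 2.
The row space has dimension equal to the rank: 2.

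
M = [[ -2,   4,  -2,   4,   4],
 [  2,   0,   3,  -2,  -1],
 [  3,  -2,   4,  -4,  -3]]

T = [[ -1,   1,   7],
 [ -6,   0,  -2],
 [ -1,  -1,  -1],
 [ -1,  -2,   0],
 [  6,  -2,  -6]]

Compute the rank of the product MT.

First compute MT:
[[  0, -16, -44],
 [ -9,   5,  17],
 [ -9,  13,  39]]
Now row reduce the product.
Swap R1 ↔ R2
R3 ← R3 − R1: [0, 8, 22]
R3 ← R3 + (1/2)·R2: [0, 0, 0]
2 nonzero rows, so rank(MT) = 2.

2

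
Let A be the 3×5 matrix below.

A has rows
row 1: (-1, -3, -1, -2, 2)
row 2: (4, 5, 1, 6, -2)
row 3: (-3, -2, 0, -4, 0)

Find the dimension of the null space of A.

3

Row reduce to echelon form.
R2 ← R2 + (4)·R1: [0, -7, -3, -2, 6]
R3 ← R3 − (3)·R1: [0, 7, 3, 2, -6]
R3 ← R3 + R2: [0, 0, 0, 0, 0]
2 nonzero rows, so rank(A) = 2.
A has 5 columns; by rank–nullity, nullity = 5 − 2 = 3.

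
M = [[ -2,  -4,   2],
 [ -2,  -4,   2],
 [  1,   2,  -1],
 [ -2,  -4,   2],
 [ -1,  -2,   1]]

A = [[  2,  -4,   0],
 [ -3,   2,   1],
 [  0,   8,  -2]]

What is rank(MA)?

First compute MA:
[[  8,  16,  -8],
 [  8,  16,  -8],
 [ -4,  -8,   4],
 [  8,  16,  -8],
 [  4,   8,  -4]]
Now row reduce the product.
R2 ← R2 − R1: [0, 0, 0]
R3 ← R3 + (1/2)·R1: [0, 0, 0]
R4 ← R4 − R1: [0, 0, 0]
R5 ← R5 − (1/2)·R1: [0, 0, 0]
1 nonzero row, so rank(MA) = 1.

1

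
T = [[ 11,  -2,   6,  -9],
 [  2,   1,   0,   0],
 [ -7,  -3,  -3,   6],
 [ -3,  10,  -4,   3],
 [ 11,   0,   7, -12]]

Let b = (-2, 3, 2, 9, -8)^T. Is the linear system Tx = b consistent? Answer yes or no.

no

Row reduce the augmented matrix [T | b].
R2 ← R2 − (2/11)·R1: [0, 15/11, -12/11, 18/11, 37/11]
R3 ← R3 + (7/11)·R1: [0, -47/11, 9/11, 3/11, 8/11]
R4 ← R4 + (3/11)·R1: [0, 104/11, -26/11, 6/11, 93/11]
R5 ← R5 − R1: [0, 2, 1, -3, -6]
R3 ← R3 + (47/15)·R2: [0, 0, -13/5, 27/5, 169/15]
R4 ← R4 − (104/15)·R2: [0, 0, 26/5, -54/5, -223/15]
R5 ← R5 − (22/15)·R2: [0, 0, 13/5, -27/5, -164/15]
R4 ← R4 + (2)·R3: [0, 0, 0, 0, 23/3]
R5 ← R5 + R3: [0, 0, 0, 0, 1/3]
R5 ← R5 − (1/23)·R4: [0, 0, 0, 0, 0]
The echelon form has 4 nonzero rows; the last pivot sits in the augmented column, so rank(T) = 3 but rank([T|b]) = 4.
Since the ranks differ, the system is inconsistent.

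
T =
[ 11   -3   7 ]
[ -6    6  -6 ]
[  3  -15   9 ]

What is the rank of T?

Row reduce to echelon form.
R2 ← R2 + (6/11)·R1: [0, 48/11, -24/11]
R3 ← R3 − (3/11)·R1: [0, -156/11, 78/11]
R3 ← R3 + (13/4)·R2: [0, 0, 0]
Echelon form has 2 nonzero rows, so rank(T) = 2.

2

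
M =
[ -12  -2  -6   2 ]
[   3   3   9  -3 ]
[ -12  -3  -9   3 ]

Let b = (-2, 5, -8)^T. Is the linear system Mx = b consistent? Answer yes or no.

Row reduce the augmented matrix [M | b].
R2 ← R2 + (1/4)·R1: [0, 5/2, 15/2, -5/2, 9/2]
R3 ← R3 − R1: [0, -1, -3, 1, -6]
R3 ← R3 + (2/5)·R2: [0, 0, 0, 0, -21/5]
The echelon form has 3 nonzero rows; the last pivot sits in the augmented column, so rank(M) = 2 but rank([M|b]) = 3.
Since the ranks differ, the system is inconsistent.

no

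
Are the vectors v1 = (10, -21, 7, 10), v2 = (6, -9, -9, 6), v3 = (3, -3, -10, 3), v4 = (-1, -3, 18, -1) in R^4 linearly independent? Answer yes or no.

no

Form the matrix with these vectors as rows and row reduce.
R2 ← R2 − (3/5)·R1: [0, 18/5, -66/5, 0]
R3 ← R3 − (3/10)·R1: [0, 33/10, -121/10, 0]
R4 ← R4 + (1/10)·R1: [0, -51/10, 187/10, 0]
R3 ← R3 − (11/12)·R2: [0, 0, 0, 0]
R4 ← R4 + (17/12)·R2: [0, 0, 0, 0]
2 nonzero rows, so the 4 vectors span a space of dimension 2.
Since 2 < 4, the vectors are linearly dependent.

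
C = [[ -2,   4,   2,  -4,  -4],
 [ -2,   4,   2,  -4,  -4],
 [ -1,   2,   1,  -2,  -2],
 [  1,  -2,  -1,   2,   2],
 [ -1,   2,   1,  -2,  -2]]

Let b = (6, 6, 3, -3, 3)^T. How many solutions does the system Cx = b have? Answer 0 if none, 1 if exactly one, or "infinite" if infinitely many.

Row reduce the augmented matrix [C | b].
R2 ← R2 − R1: [0, 0, 0, 0, 0, 0]
R3 ← R3 − (1/2)·R1: [0, 0, 0, 0, 0, 0]
R4 ← R4 + (1/2)·R1: [0, 0, 0, 0, 0, 0]
R5 ← R5 − (1/2)·R1: [0, 0, 0, 0, 0, 0]
The echelon form has 1 nonzero rows, and every pivot lies in the first 5 columns, so rank(C) = rank([C|b]) = 1.
The system is consistent.
rank = 1 < 5 unknowns, so there are infinitely many solutions.

infinite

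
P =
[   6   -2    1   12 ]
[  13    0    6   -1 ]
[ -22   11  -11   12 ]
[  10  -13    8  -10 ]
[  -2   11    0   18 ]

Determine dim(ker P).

0

Row reduce to echelon form.
R2 ← R2 − (13/6)·R1: [0, 13/3, 23/6, -27]
R3 ← R3 + (11/3)·R1: [0, 11/3, -22/3, 56]
R4 ← R4 − (5/3)·R1: [0, -29/3, 19/3, -30]
R5 ← R5 + (1/3)·R1: [0, 31/3, 1/3, 22]
R3 ← R3 − (11/13)·R2: [0, 0, -275/26, 1025/13]
R4 ← R4 + (29/13)·R2: [0, 0, 387/26, -1173/13]
R5 ← R5 − (31/13)·R2: [0, 0, -229/26, 1123/13]
R4 ← R4 + (387/275)·R3: [0, 0, 0, 228/11]
R5 ← R5 − (229/275)·R3: [0, 0, 0, 228/11]
R5 ← R5 − R4: [0, 0, 0, 0]
4 nonzero rows, so rank(P) = 4.
P has 4 columns; by rank–nullity, nullity = 4 − 4 = 0.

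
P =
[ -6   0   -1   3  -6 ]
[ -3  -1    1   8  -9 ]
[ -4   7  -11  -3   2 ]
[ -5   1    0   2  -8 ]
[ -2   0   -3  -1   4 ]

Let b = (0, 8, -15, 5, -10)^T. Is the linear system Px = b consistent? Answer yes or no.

Row reduce the augmented matrix [P | b].
R2 ← R2 − (1/2)·R1: [0, -1, 3/2, 13/2, -6, 8]
R3 ← R3 − (2/3)·R1: [0, 7, -31/3, -5, 6, -15]
R4 ← R4 − (5/6)·R1: [0, 1, 5/6, -1/2, -3, 5]
R5 ← R5 − (1/3)·R1: [0, 0, -8/3, -2, 6, -10]
R3 ← R3 + (7)·R2: [0, 0, 1/6, 81/2, -36, 41]
R4 ← R4 + R2: [0, 0, 7/3, 6, -9, 13]
R4 ← R4 − (14)·R3: [0, 0, 0, -561, 495, -561]
R5 ← R5 + (16)·R3: [0, 0, 0, 646, -570, 646]
R5 ← R5 + (38/33)·R4: [0, 0, 0, 0, 0, 0]
The echelon form has 4 nonzero rows, and every pivot lies in the first 5 columns, so rank(P) = rank([P|b]) = 4.
The system is consistent.

yes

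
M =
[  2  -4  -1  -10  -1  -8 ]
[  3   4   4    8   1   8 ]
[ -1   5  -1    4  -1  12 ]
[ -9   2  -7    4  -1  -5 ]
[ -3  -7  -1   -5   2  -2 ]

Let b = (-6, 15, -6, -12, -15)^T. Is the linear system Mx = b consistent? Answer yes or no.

yes

Row reduce the augmented matrix [M | b].
R2 ← R2 − (3/2)·R1: [0, 10, 11/2, 23, 5/2, 20, 24]
R3 ← R3 + (1/2)·R1: [0, 3, -3/2, -1, -3/2, 8, -9]
R4 ← R4 + (9/2)·R1: [0, -16, -23/2, -41, -11/2, -41, -39]
R5 ← R5 + (3/2)·R1: [0, -13, -5/2, -20, 1/2, -14, -24]
R3 ← R3 − (3/10)·R2: [0, 0, -63/20, -79/10, -9/4, 2, -81/5]
R4 ← R4 + (8/5)·R2: [0, 0, -27/10, -21/5, -3/2, -9, -3/5]
R5 ← R5 + (13/10)·R2: [0, 0, 93/20, 99/10, 15/4, 12, 36/5]
R4 ← R4 − (6/7)·R3: [0, 0, 0, 18/7, 3/7, -75/7, 93/7]
R5 ← R5 + (31/21)·R3: [0, 0, 0, -37/21, 3/7, 314/21, -117/7]
R5 ← R5 + (37/54)·R4: [0, 0, 0, 0, 13/18, 137/18, -137/18]
The echelon form has 5 nonzero rows, and every pivot lies in the first 6 columns, so rank(M) = rank([M|b]) = 5.
The system is consistent.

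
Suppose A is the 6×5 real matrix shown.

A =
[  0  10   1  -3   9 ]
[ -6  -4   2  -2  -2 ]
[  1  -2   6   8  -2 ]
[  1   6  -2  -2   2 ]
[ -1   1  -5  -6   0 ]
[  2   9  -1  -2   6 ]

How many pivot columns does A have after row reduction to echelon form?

4

Row reduce to echelon form.
Swap R1 ↔ R2
R3 ← R3 + (1/6)·R1: [0, -8/3, 19/3, 23/3, -7/3]
R4 ← R4 + (1/6)·R1: [0, 16/3, -5/3, -7/3, 5/3]
R5 ← R5 − (1/6)·R1: [0, 5/3, -16/3, -17/3, 1/3]
R6 ← R6 + (1/3)·R1: [0, 23/3, -1/3, -8/3, 16/3]
R3 ← R3 + (4/15)·R2: [0, 0, 33/5, 103/15, 1/15]
R4 ← R4 − (8/15)·R2: [0, 0, -11/5, -11/15, -47/15]
R5 ← R5 − (1/6)·R2: [0, 0, -11/2, -31/6, -7/6]
R6 ← R6 − (23/30)·R2: [0, 0, -11/10, -11/30, -47/30]
R4 ← R4 + (1/3)·R3: [0, 0, 0, 14/9, -28/9]
R5 ← R5 + (5/6)·R3: [0, 0, 0, 5/9, -10/9]
R6 ← R6 + (1/6)·R3: [0, 0, 0, 7/9, -14/9]
R5 ← R5 − (5/14)·R4: [0, 0, 0, 0, 0]
R6 ← R6 − (1/2)·R4: [0, 0, 0, 0, 0]
Echelon form has 4 nonzero rows, so rank(A) = 4.
Each nonzero row contributes one pivot column: 4 pivot columns.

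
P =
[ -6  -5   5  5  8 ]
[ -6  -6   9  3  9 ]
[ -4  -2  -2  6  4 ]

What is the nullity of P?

3

Row reduce to echelon form.
R2 ← R2 − R1: [0, -1, 4, -2, 1]
R3 ← R3 − (2/3)·R1: [0, 4/3, -16/3, 8/3, -4/3]
R3 ← R3 + (4/3)·R2: [0, 0, 0, 0, 0]
2 nonzero rows, so rank(P) = 2.
P has 5 columns; by rank–nullity, nullity = 5 − 2 = 3.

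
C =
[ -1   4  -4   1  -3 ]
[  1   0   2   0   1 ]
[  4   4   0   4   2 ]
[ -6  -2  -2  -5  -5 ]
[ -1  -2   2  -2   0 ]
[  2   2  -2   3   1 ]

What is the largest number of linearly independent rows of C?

3

Row reduce to echelon form.
R2 ← R2 + R1: [0, 4, -2, 1, -2]
R3 ← R3 + (4)·R1: [0, 20, -16, 8, -10]
R4 ← R4 − (6)·R1: [0, -26, 22, -11, 13]
R5 ← R5 − R1: [0, -6, 6, -3, 3]
R6 ← R6 + (2)·R1: [0, 10, -10, 5, -5]
R3 ← R3 − (5)·R2: [0, 0, -6, 3, 0]
R4 ← R4 + (13/2)·R2: [0, 0, 9, -9/2, 0]
R5 ← R5 + (3/2)·R2: [0, 0, 3, -3/2, 0]
R6 ← R6 − (5/2)·R2: [0, 0, -5, 5/2, 0]
R4 ← R4 + (3/2)·R3: [0, 0, 0, 0, 0]
R5 ← R5 + (1/2)·R3: [0, 0, 0, 0, 0]
R6 ← R6 − (5/6)·R3: [0, 0, 0, 0, 0]
Echelon form has 3 nonzero rows, so rank(C) = 3.
The rank gives the maximum number of linearly independent rows: 3.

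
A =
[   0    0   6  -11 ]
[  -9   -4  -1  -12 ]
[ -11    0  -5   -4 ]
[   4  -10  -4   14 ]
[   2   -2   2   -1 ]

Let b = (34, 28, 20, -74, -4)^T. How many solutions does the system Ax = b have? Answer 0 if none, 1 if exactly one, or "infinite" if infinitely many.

Row reduce the augmented matrix [A | b].
Swap R1 ↔ R2
R3 ← R3 − (11/9)·R1: [0, 44/9, -34/9, 32/3, -128/9]
R4 ← R4 + (4/9)·R1: [0, -106/9, -40/9, 26/3, -554/9]
R5 ← R5 + (2/9)·R1: [0, -26/9, 16/9, -11/3, 20/9]
Swap R2 ↔ R3
R4 ← R4 + (53/22)·R2: [0, 0, -149/11, 378/11, -1054/11]
R5 ← R5 + (13/22)·R2: [0, 0, -5/11, 29/11, -68/11]
R4 ← R4 + (149/66)·R3: [0, 0, 0, 629/66, -629/33]
R5 ← R5 + (5/66)·R3: [0, 0, 0, 119/66, -119/33]
R5 ← R5 − (7/37)·R4: [0, 0, 0, 0, 0]
The echelon form has 4 nonzero rows, and every pivot lies in the first 4 columns, so rank(A) = rank([A|b]) = 4.
The system is consistent.
rank = 4 = number of unknowns, so the solution is unique.

1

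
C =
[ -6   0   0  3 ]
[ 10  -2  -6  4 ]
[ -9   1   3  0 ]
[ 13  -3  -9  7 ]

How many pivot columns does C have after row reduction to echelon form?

Row reduce to echelon form.
R2 ← R2 + (5/3)·R1: [0, -2, -6, 9]
R3 ← R3 − (3/2)·R1: [0, 1, 3, -9/2]
R4 ← R4 + (13/6)·R1: [0, -3, -9, 27/2]
R3 ← R3 + (1/2)·R2: [0, 0, 0, 0]
R4 ← R4 − (3/2)·R2: [0, 0, 0, 0]
Echelon form has 2 nonzero rows, so rank(C) = 2.
Each nonzero row contributes one pivot column: 2 pivot columns.

2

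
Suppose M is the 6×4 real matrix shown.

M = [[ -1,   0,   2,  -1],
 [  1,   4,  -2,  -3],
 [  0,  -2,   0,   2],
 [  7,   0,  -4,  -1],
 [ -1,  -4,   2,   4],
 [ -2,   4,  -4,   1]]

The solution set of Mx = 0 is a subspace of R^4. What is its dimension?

0

Row reduce to echelon form.
R2 ← R2 + R1: [0, 4, 0, -4]
R4 ← R4 + (7)·R1: [0, 0, 10, -8]
R5 ← R5 − R1: [0, -4, 0, 5]
R6 ← R6 − (2)·R1: [0, 4, -8, 3]
R3 ← R3 + (1/2)·R2: [0, 0, 0, 0]
R5 ← R5 + R2: [0, 0, 0, 1]
R6 ← R6 − R2: [0, 0, -8, 7]
Swap R3 ↔ R4
R6 ← R6 + (4/5)·R3: [0, 0, 0, 3/5]
Swap R4 ↔ R5
R6 ← R6 − (3/5)·R4: [0, 0, 0, 0]
4 nonzero rows, so rank(M) = 4.
M has 4 columns; by rank–nullity, nullity = 4 − 4 = 0.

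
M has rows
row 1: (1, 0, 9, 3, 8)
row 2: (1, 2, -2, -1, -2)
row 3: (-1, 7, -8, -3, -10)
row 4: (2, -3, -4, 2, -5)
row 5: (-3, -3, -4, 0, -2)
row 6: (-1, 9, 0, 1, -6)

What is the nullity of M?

Row reduce to echelon form.
R2 ← R2 − R1: [0, 2, -11, -4, -10]
R3 ← R3 + R1: [0, 7, 1, 0, -2]
R4 ← R4 − (2)·R1: [0, -3, -22, -4, -21]
R5 ← R5 + (3)·R1: [0, -3, 23, 9, 22]
R6 ← R6 + R1: [0, 9, 9, 4, 2]
R3 ← R3 − (7/2)·R2: [0, 0, 79/2, 14, 33]
R4 ← R4 + (3/2)·R2: [0, 0, -77/2, -10, -36]
R5 ← R5 + (3/2)·R2: [0, 0, 13/2, 3, 7]
R6 ← R6 − (9/2)·R2: [0, 0, 117/2, 22, 47]
R4 ← R4 + (77/79)·R3: [0, 0, 0, 288/79, -303/79]
R5 ← R5 − (13/79)·R3: [0, 0, 0, 55/79, 124/79]
R6 ← R6 − (117/79)·R3: [0, 0, 0, 100/79, -148/79]
R5 ← R5 − (55/288)·R4: [0, 0, 0, 0, 221/96]
R6 ← R6 − (25/72)·R4: [0, 0, 0, 0, -13/24]
R6 ← R6 + (4/17)·R5: [0, 0, 0, 0, 0]
5 nonzero rows, so rank(M) = 5.
M has 5 columns; by rank–nullity, nullity = 5 − 5 = 0.

0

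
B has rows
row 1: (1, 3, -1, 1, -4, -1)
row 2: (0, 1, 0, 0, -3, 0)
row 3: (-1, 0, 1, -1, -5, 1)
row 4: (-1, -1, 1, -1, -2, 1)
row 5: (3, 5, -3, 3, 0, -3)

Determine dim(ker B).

Row reduce to echelon form.
R3 ← R3 + R1: [0, 3, 0, 0, -9, 0]
R4 ← R4 + R1: [0, 2, 0, 0, -6, 0]
R5 ← R5 − (3)·R1: [0, -4, 0, 0, 12, 0]
R3 ← R3 − (3)·R2: [0, 0, 0, 0, 0, 0]
R4 ← R4 − (2)·R2: [0, 0, 0, 0, 0, 0]
R5 ← R5 + (4)·R2: [0, 0, 0, 0, 0, 0]
2 nonzero rows, so rank(B) = 2.
B has 6 columns; by rank–nullity, nullity = 6 − 2 = 4.

4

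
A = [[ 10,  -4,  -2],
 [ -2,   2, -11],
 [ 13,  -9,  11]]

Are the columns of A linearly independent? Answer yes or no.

yes

Row reduce A to echelon form.
R2 ← R2 + (1/5)·R1: [0, 6/5, -57/5]
R3 ← R3 − (13/10)·R1: [0, -19/5, 68/5]
R3 ← R3 + (19/6)·R2: [0, 0, -45/2]
3 pivots among 3 columns.
Every column is a pivot column, so the columns are linearly independent.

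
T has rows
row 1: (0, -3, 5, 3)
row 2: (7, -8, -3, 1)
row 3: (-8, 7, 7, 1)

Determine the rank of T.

2

Row reduce to echelon form.
Swap R1 ↔ R2
R3 ← R3 + (8/7)·R1: [0, -15/7, 25/7, 15/7]
R3 ← R3 − (5/7)·R2: [0, 0, 0, 0]
Echelon form has 2 nonzero rows, so rank(T) = 2.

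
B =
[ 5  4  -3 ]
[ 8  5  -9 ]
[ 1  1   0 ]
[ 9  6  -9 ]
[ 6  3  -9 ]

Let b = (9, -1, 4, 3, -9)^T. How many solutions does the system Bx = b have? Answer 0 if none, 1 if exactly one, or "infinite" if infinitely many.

Row reduce the augmented matrix [B | b].
R2 ← R2 − (8/5)·R1: [0, -7/5, -21/5, -77/5]
R3 ← R3 − (1/5)·R1: [0, 1/5, 3/5, 11/5]
R4 ← R4 − (9/5)·R1: [0, -6/5, -18/5, -66/5]
R5 ← R5 − (6/5)·R1: [0, -9/5, -27/5, -99/5]
R3 ← R3 + (1/7)·R2: [0, 0, 0, 0]
R4 ← R4 − (6/7)·R2: [0, 0, 0, 0]
R5 ← R5 − (9/7)·R2: [0, 0, 0, 0]
The echelon form has 2 nonzero rows, and every pivot lies in the first 3 columns, so rank(B) = rank([B|b]) = 2.
The system is consistent.
rank = 2 < 3 unknowns, so there are infinitely many solutions.

infinite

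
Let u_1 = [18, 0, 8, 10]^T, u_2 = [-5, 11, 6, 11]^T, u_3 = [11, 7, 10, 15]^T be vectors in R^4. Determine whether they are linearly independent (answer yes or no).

yes

Form the matrix with these vectors as rows and row reduce.
R2 ← R2 + (5/18)·R1: [0, 11, 74/9, 124/9]
R3 ← R3 − (11/18)·R1: [0, 7, 46/9, 80/9]
R3 ← R3 − (7/11)·R2: [0, 0, -4/33, 4/33]
3 nonzero rows, so the 3 vectors span a space of dimension 3.
Since 3 = 3, the vectors are linearly independent.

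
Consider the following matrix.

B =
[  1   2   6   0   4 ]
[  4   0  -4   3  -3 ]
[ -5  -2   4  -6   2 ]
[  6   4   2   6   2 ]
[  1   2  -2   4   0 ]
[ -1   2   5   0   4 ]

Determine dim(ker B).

2

Row reduce to echelon form.
R2 ← R2 − (4)·R1: [0, -8, -28, 3, -19]
R3 ← R3 + (5)·R1: [0, 8, 34, -6, 22]
R4 ← R4 − (6)·R1: [0, -8, -34, 6, -22]
R5 ← R5 − R1: [0, 0, -8, 4, -4]
R6 ← R6 + R1: [0, 4, 11, 0, 8]
R3 ← R3 + R2: [0, 0, 6, -3, 3]
R4 ← R4 − R2: [0, 0, -6, 3, -3]
R6 ← R6 + (1/2)·R2: [0, 0, -3, 3/2, -3/2]
R4 ← R4 + R3: [0, 0, 0, 0, 0]
R5 ← R5 + (4/3)·R3: [0, 0, 0, 0, 0]
R6 ← R6 + (1/2)·R3: [0, 0, 0, 0, 0]
3 nonzero rows, so rank(B) = 3.
B has 5 columns; by rank–nullity, nullity = 5 − 3 = 2.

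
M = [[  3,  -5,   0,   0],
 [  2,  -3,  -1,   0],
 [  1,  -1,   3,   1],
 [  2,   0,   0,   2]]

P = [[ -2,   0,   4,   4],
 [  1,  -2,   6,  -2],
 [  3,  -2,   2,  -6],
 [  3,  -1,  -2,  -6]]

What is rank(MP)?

2

First compute MP:
[[-11,  10, -18,  22],
 [-10,   8, -12,  20],
 [  9,  -5,   2, -18],
 [  2,  -2,   4,  -4]]
Now row reduce the product.
R2 ← R2 − (10/11)·R1: [0, -12/11, 48/11, 0]
R3 ← R3 + (9/11)·R1: [0, 35/11, -140/11, 0]
R4 ← R4 + (2/11)·R1: [0, -2/11, 8/11, 0]
R3 ← R3 + (35/12)·R2: [0, 0, 0, 0]
R4 ← R4 − (1/6)·R2: [0, 0, 0, 0]
2 nonzero rows, so rank(MP) = 2.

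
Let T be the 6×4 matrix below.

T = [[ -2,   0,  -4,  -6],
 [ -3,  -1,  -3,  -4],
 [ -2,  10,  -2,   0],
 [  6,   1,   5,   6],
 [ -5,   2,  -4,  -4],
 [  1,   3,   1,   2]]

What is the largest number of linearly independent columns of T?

Row reduce to echelon form.
R2 ← R2 − (3/2)·R1: [0, -1, 3, 5]
R3 ← R3 − R1: [0, 10, 2, 6]
R4 ← R4 + (3)·R1: [0, 1, -7, -12]
R5 ← R5 − (5/2)·R1: [0, 2, 6, 11]
R6 ← R6 + (1/2)·R1: [0, 3, -1, -1]
R3 ← R3 + (10)·R2: [0, 0, 32, 56]
R4 ← R4 + R2: [0, 0, -4, -7]
R5 ← R5 + (2)·R2: [0, 0, 12, 21]
R6 ← R6 + (3)·R2: [0, 0, 8, 14]
R4 ← R4 + (1/8)·R3: [0, 0, 0, 0]
R5 ← R5 − (3/8)·R3: [0, 0, 0, 0]
R6 ← R6 − (1/4)·R3: [0, 0, 0, 0]
Echelon form has 3 nonzero rows, so rank(T) = 3.
The rank gives the maximum number of linearly independent columns: 3.

3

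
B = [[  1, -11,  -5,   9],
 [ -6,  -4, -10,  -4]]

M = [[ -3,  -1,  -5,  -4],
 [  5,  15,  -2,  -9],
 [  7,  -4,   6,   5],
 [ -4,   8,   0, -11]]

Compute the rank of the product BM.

First compute BM:
[[-129, -74, -13, -29],
 [-56, -46, -22,  54]]
Now row reduce the product.
R2 ← R2 − (56/129)·R1: [0, -1790/129, -2110/129, 8590/129]
2 nonzero rows, so rank(BM) = 2.

2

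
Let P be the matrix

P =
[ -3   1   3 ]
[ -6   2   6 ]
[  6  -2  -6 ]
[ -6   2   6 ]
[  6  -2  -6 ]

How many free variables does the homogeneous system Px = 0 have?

2

Row reduce to echelon form.
R2 ← R2 − (2)·R1: [0, 0, 0]
R3 ← R3 + (2)·R1: [0, 0, 0]
R4 ← R4 − (2)·R1: [0, 0, 0]
R5 ← R5 + (2)·R1: [0, 0, 0]
1 nonzero row, so rank(P) = 1.
P has 3 columns; by rank–nullity, nullity = 3 − 1 = 2.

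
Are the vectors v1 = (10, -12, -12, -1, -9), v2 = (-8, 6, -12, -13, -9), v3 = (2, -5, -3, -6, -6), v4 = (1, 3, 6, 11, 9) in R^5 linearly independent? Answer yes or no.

no

Form the matrix with these vectors as rows and row reduce.
R2 ← R2 + (4/5)·R1: [0, -18/5, -108/5, -69/5, -81/5]
R3 ← R3 − (1/5)·R1: [0, -13/5, -3/5, -29/5, -21/5]
R4 ← R4 − (1/10)·R1: [0, 21/5, 36/5, 111/10, 99/10]
R3 ← R3 − (13/18)·R2: [0, 0, 15, 25/6, 15/2]
R4 ← R4 + (7/6)·R2: [0, 0, -18, -5, -9]
R4 ← R4 + (6/5)·R3: [0, 0, 0, 0, 0]
3 nonzero rows, so the 4 vectors span a space of dimension 3.
Since 3 < 4, the vectors are linearly dependent.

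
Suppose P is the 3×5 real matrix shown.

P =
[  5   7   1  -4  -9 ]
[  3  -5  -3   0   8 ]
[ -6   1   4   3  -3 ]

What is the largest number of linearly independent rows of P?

3

Row reduce to echelon form.
R2 ← R2 − (3/5)·R1: [0, -46/5, -18/5, 12/5, 67/5]
R3 ← R3 + (6/5)·R1: [0, 47/5, 26/5, -9/5, -69/5]
R3 ← R3 + (47/46)·R2: [0, 0, 35/23, 15/23, -5/46]
Echelon form has 3 nonzero rows, so rank(P) = 3.
The rank gives the maximum number of linearly independent rows: 3.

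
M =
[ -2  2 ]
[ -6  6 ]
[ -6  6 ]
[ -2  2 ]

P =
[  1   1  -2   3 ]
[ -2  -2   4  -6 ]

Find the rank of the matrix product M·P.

1

First compute MP:
[[ -6,  -6,  12, -18],
 [-18, -18,  36, -54],
 [-18, -18,  36, -54],
 [ -6,  -6,  12, -18]]
Now row reduce the product.
R2 ← R2 − (3)·R1: [0, 0, 0, 0]
R3 ← R3 − (3)·R1: [0, 0, 0, 0]
R4 ← R4 − R1: [0, 0, 0, 0]
1 nonzero row, so rank(MP) = 1.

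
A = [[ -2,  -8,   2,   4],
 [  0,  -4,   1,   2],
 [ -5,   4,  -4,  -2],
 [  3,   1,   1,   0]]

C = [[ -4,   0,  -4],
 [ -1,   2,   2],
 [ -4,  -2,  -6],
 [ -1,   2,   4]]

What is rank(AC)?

3

First compute AC:
[[  4, -12,  -4],
 [ -2,  -6,  -6],
 [ 34,  12,  44],
 [-17,   0, -16]]
Now row reduce the product.
R2 ← R2 + (1/2)·R1: [0, -12, -8]
R3 ← R3 − (17/2)·R1: [0, 114, 78]
R4 ← R4 + (17/4)·R1: [0, -51, -33]
R3 ← R3 + (19/2)·R2: [0, 0, 2]
R4 ← R4 − (17/4)·R2: [0, 0, 1]
R4 ← R4 − (1/2)·R3: [0, 0, 0]
3 nonzero rows, so rank(AC) = 3.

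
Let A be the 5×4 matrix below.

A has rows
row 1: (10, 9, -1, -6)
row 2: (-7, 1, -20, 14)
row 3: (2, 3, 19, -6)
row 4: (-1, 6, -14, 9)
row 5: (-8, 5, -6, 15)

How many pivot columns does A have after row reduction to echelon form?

4

Row reduce to echelon form.
R2 ← R2 + (7/10)·R1: [0, 73/10, -207/10, 49/5]
R3 ← R3 − (1/5)·R1: [0, 6/5, 96/5, -24/5]
R4 ← R4 + (1/10)·R1: [0, 69/10, -141/10, 42/5]
R5 ← R5 + (4/5)·R1: [0, 61/5, -34/5, 51/5]
R3 ← R3 − (12/73)·R2: [0, 0, 1650/73, -468/73]
R4 ← R4 − (69/73)·R2: [0, 0, 399/73, -63/73]
R5 ← R5 − (122/73)·R2: [0, 0, 2029/73, -451/73]
R4 ← R4 − (133/550)·R3: [0, 0, 0, 189/275]
R5 ← R5 − (2029/1650)·R3: [0, 0, 0, 469/275]
R5 ← R5 − (67/27)·R4: [0, 0, 0, 0]
Echelon form has 4 nonzero rows, so rank(A) = 4.
Each nonzero row contributes one pivot column: 4 pivot columns.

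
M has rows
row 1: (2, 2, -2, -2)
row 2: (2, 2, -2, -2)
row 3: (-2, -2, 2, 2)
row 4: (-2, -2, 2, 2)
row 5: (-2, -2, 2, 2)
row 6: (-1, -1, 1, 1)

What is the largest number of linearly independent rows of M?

Row reduce to echelon form.
R2 ← R2 − R1: [0, 0, 0, 0]
R3 ← R3 + R1: [0, 0, 0, 0]
R4 ← R4 + R1: [0, 0, 0, 0]
R5 ← R5 + R1: [0, 0, 0, 0]
R6 ← R6 + (1/2)·R1: [0, 0, 0, 0]
Echelon form has 1 nonzero row, so rank(M) = 1.
The rank gives the maximum number of linearly independent rows: 1.

1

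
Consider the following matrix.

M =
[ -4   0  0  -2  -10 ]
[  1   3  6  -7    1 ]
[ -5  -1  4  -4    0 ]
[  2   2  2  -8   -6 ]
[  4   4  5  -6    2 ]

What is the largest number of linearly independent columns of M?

Row reduce to echelon form.
R2 ← R2 + (1/4)·R1: [0, 3, 6, -15/2, -3/2]
R3 ← R3 − (5/4)·R1: [0, -1, 4, -3/2, 25/2]
R4 ← R4 + (1/2)·R1: [0, 2, 2, -9, -11]
R5 ← R5 + R1: [0, 4, 5, -8, -8]
R3 ← R3 + (1/3)·R2: [0, 0, 6, -4, 12]
R4 ← R4 − (2/3)·R2: [0, 0, -2, -4, -10]
R5 ← R5 − (4/3)·R2: [0, 0, -3, 2, -6]
R4 ← R4 + (1/3)·R3: [0, 0, 0, -16/3, -6]
R5 ← R5 + (1/2)·R3: [0, 0, 0, 0, 0]
Echelon form has 4 nonzero rows, so rank(M) = 4.
The rank gives the maximum number of linearly independent columns: 4.

4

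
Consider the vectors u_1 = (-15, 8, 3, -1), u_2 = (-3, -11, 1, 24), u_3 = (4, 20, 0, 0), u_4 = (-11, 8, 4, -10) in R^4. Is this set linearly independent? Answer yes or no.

Form the matrix with these vectors as rows and row reduce.
R2 ← R2 − (1/5)·R1: [0, -63/5, 2/5, 121/5]
R3 ← R3 + (4/15)·R1: [0, 332/15, 4/5, -4/15]
R4 ← R4 − (11/15)·R1: [0, 32/15, 9/5, -139/15]
R3 ← R3 + (332/189)·R2: [0, 0, 284/189, 7984/189]
R4 ← R4 + (32/189)·R2: [0, 0, 353/189, -977/189]
R4 ← R4 − (353/284)·R3: [0, 0, 0, -4095/71]
4 nonzero rows, so the 4 vectors span a space of dimension 4.
Since 4 = 4, the vectors are linearly independent.

yes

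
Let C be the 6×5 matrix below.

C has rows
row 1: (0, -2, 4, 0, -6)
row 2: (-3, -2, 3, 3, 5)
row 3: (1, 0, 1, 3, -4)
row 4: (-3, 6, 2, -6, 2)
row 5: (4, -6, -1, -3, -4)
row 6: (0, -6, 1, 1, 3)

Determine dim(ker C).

Row reduce to echelon form.
Swap R1 ↔ R2
R3 ← R3 + (1/3)·R1: [0, -2/3, 2, 4, -7/3]
R4 ← R4 − R1: [0, 8, -1, -9, -3]
R5 ← R5 + (4/3)·R1: [0, -26/3, 3, 1, 8/3]
R3 ← R3 − (1/3)·R2: [0, 0, 2/3, 4, -1/3]
R4 ← R4 + (4)·R2: [0, 0, 15, -9, -27]
R5 ← R5 − (13/3)·R2: [0, 0, -43/3, 1, 86/3]
R6 ← R6 − (3)·R2: [0, 0, -11, 1, 21]
R4 ← R4 − (45/2)·R3: [0, 0, 0, -99, -39/2]
R5 ← R5 + (43/2)·R3: [0, 0, 0, 87, 43/2]
R6 ← R6 + (33/2)·R3: [0, 0, 0, 67, 31/2]
R5 ← R5 + (29/33)·R4: [0, 0, 0, 0, 48/11]
R6 ← R6 + (67/99)·R4: [0, 0, 0, 0, 76/33]
R6 ← R6 − (19/36)·R5: [0, 0, 0, 0, 0]
5 nonzero rows, so rank(C) = 5.
C has 5 columns; by rank–nullity, nullity = 5 − 5 = 0.

0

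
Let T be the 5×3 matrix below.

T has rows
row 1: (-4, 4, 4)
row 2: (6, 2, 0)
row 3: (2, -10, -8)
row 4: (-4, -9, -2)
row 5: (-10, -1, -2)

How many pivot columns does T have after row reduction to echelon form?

Row reduce to echelon form.
R2 ← R2 + (3/2)·R1: [0, 8, 6]
R3 ← R3 + (1/2)·R1: [0, -8, -6]
R4 ← R4 − R1: [0, -13, -6]
R5 ← R5 − (5/2)·R1: [0, -11, -12]
R3 ← R3 + R2: [0, 0, 0]
R4 ← R4 + (13/8)·R2: [0, 0, 15/4]
R5 ← R5 + (11/8)·R2: [0, 0, -15/4]
Swap R3 ↔ R4
R5 ← R5 + R3: [0, 0, 0]
Echelon form has 3 nonzero rows, so rank(T) = 3.
Each nonzero row contributes one pivot column: 3 pivot columns.

3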